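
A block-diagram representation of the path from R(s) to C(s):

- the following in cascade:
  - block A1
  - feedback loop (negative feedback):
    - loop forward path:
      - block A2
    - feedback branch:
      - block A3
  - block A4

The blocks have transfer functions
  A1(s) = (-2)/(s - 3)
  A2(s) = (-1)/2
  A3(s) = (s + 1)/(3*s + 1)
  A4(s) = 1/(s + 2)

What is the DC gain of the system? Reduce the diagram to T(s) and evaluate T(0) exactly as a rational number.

Answer: -1/3

Working:
Step 1 - close the feedback loop around A2, A3; result (-3*s - 1)/(5*s + 1)
Step 2 - reduce the series chain A1, [A2/(1+A2*A3)], A4; result (6*s + 2)/(5*s^3 - 4*s^2 - 31*s - 6)
That last expression is T(s); at s = 0 only the constant terms survive, so T(0) = 2/(-6) = -1/3.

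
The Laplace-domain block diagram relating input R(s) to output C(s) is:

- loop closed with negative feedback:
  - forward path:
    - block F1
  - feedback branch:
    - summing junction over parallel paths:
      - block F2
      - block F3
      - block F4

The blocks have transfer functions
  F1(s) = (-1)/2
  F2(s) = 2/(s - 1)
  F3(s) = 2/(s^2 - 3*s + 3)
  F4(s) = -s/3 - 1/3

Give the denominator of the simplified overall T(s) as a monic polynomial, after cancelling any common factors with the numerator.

Answer: s^4 + 3*s^3 - 28*s^2 + 51*s - 33

Working:
Step 1 - add F2, F3, F4 (parallel) -> (-s^4 + 3*s^3 + 4*s^2 - 15*s + 15)/(3*s^3 - 12*s^2 + 18*s - 9)
Step 2 - reduce the feedback loop with forward F1 and return (F2+F3+F4) -> (-3*s^3 + 12*s^2 - 18*s + 9)/(s^4 + 3*s^3 - 28*s^2 + 51*s - 33)
That last expression is T(s), already simplified, and its denominator is already monic.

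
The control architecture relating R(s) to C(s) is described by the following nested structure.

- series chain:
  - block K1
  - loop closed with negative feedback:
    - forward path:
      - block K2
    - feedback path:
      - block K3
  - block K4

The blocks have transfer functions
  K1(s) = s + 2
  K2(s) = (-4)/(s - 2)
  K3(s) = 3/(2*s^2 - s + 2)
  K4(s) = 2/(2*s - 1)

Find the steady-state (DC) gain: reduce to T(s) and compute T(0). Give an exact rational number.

(1) apply the feedback formula to K2, K3: (-8*s^2 + 4*s - 8)/(2*s^3 - 5*s^2 + 4*s - 16)
(2) cascade K1, [K2/(1+K2*K3)], K4: (-16*s^3 - 24*s^2 - 32)/(4*s^4 - 12*s^3 + 13*s^2 - 36*s + 16)
Step 2 gives the overall T(s). Then T(0) = -32/16 = -2.

Answer: -2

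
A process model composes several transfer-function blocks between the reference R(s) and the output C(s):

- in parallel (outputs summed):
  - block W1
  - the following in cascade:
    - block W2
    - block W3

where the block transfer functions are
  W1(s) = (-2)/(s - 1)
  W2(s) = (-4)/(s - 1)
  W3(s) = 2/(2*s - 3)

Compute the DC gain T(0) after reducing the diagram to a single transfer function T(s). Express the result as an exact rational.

First reduce the diagram to T(s).

[1] combine W2, W3 in series, giving (-8)/(2*s^2 - 5*s + 3)
[2] reduce the parallel group W1, (W2*W3), giving (-4*s - 2)/(2*s^2 - 5*s + 3)
Step 2 gives the overall T(s). Then T(0) = -2/3.

Answer: -2/3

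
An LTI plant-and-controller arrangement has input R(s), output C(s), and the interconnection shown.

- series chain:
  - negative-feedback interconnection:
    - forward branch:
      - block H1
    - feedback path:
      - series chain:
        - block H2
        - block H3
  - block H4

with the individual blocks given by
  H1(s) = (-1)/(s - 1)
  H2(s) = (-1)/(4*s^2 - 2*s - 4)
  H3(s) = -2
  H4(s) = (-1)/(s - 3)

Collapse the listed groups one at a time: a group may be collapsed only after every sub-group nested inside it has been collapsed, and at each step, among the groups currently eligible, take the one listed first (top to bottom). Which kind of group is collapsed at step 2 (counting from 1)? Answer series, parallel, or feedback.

Step 1. combine H2, H3 in series
Step 2. collapse the loop (H1 forward, (H2*H3) return)
Step 3. reduce the series chain [H1/(1+H1*(H2*H3))], H4
At step 2 the group reduced is feedback.

Therefore the answer is feedback.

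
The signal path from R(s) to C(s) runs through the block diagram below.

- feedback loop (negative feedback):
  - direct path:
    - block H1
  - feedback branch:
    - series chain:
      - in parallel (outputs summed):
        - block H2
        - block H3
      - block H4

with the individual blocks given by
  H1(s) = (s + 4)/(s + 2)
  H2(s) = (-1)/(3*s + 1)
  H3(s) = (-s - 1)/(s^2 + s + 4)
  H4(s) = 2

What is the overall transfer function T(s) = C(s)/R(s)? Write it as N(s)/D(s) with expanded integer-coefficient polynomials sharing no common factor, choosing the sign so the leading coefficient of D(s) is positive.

1. add H2, H3 (parallel) gives (-4*s^2 - 5*s - 5)/(3*s^3 + 4*s^2 + 13*s + 4)
2. cascade (H2+H3), H4 gives (-8*s^2 - 10*s - 10)/(3*s^3 + 4*s^2 + 13*s + 4)
3. close the feedback loop around H1, ((H2+H3)*H4) - this is the overall T(s), already in the required normalized form

Hence the answer: (3*s^4 + 16*s^3 + 29*s^2 + 56*s + 16)/(3*s^4 + 2*s^3 - 21*s^2 - 20*s - 32)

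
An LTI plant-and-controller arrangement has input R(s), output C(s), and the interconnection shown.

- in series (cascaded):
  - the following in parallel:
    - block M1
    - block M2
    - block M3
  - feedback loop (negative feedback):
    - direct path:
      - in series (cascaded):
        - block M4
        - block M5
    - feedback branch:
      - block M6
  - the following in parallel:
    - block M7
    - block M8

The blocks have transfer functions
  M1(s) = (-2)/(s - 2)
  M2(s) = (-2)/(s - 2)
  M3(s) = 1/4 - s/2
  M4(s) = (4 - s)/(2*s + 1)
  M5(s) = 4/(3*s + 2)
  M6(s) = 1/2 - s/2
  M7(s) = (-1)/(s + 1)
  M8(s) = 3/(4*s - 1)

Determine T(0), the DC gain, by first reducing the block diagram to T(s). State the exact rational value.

Step 1 - parallel reduction of M1, M2, M3 = (-2*s^2 + 5*s - 18)/(4*s - 8)
Step 2 - series reduction of M4, M5 = (16 - 4*s)/(6*s^2 + 7*s + 2)
Step 3 - feedback reduction of (M4*M5), M6 = (16 - 4*s)/(8*s^2 - 3*s + 10)
Step 4 - add M7, M8 (parallel) = (4 - s)/(4*s^2 + 3*s - 1)
Step 5 - combine (M1+M2+M3), [(M4*M5)/(1+(M4*M5)*M6)], (M7+M8) in series = (-2*s^4 + 21*s^3 - 90*s^2 + 224*s - 288)/(32*s^5 - 52*s^4 - s^3 - 13*s^2 - 76*s + 20)
Step 5 gives the overall T(s). Then T(0) = -288/20 = -72/5.

Hence the answer: -72/5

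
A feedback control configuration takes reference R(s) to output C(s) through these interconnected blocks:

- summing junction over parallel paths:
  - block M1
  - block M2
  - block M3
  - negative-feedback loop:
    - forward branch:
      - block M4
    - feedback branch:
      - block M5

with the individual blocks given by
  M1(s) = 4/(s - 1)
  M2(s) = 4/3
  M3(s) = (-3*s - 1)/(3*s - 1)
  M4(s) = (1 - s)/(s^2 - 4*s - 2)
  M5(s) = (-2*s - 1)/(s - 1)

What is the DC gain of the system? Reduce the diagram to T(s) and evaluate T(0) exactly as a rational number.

Step 1. reduce the feedback loop with forward M4 and return M5 = (1 - s)/(s^2 - 2*s - 1)
Step 2. reduce the parallel group M1, M2, M3, [M4/(1+M4*M5)] = (3*s^4 + 11*s^3 - 39*s^2 - 31*s + 8)/(9*s^4 - 30*s^3 + 18*s^2 + 6*s - 3)
That last expression is T(s); at s = 0 only the constant terms survive, so T(0) = 8/(-3) = -8/3.

Answer: -8/3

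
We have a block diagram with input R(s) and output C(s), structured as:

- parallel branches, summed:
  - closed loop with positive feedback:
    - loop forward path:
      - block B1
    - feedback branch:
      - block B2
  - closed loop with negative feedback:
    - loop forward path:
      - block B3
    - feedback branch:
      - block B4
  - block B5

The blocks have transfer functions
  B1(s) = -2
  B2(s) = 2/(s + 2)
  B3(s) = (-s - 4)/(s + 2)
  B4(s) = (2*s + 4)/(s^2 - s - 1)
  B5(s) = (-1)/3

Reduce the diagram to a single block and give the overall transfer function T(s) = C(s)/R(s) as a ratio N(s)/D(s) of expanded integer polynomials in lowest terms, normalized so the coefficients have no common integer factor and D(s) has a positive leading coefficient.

1. feedback reduction of B1, B2 = (-2*s - 4)/(s + 6)
2. apply the feedback formula to B3, B4 = (-s^3 - 3*s^2 + 5*s + 4)/(s^3 - s^2 - 15*s - 18)
3. combine [B1/(1-B1*B2)], [B3/(1+B3*B4)], B5 in parallel; the result is T(s) itself (integer coefficients, no common factor, positive leading denominator coefficient)

Answer: (-10*s^4 - 38*s^3 + 84*s^2 + 498*s + 396)/(3*s^4 + 15*s^3 - 63*s^2 - 324*s - 324)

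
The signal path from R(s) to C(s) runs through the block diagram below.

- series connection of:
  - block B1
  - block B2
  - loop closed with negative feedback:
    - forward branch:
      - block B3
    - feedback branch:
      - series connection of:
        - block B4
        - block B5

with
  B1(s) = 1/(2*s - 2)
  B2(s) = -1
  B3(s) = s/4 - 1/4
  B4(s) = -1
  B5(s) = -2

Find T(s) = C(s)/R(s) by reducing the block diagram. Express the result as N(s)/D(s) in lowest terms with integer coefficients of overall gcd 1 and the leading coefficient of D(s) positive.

The answer is (-1)/(4*s + 4).

Reasoning:
Step 1: combine B4, B5 in series: 2
Step 2: close the feedback loop around B3, (B4*B5): (s - 1)/(2*s + 2)
Step 3: series reduction of B1, B2, [B3/(1+B3*(B4*B5))]: this yields T(s), and no further normalization is needed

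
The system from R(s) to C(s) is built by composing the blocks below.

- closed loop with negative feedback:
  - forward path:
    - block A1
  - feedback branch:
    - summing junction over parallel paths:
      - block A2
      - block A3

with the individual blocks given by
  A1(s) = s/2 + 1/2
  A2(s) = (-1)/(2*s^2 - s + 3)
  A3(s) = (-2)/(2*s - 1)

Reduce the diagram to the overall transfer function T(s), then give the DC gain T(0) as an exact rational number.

Answer: 3/11

Working:
Step 1: parallel reduction of A2, A3; result (-4*s^2 - 5)/(4*s^3 - 4*s^2 + 7*s - 3)
Step 2: collapse the loop (A1 forward, (A2+A3) return); result (4*s^4 + 3*s^2 + 4*s - 3)/(4*s^3 - 12*s^2 + 9*s - 11)
Step 2 gives the overall T(s). Then T(0) = -3/(-11) = 3/11.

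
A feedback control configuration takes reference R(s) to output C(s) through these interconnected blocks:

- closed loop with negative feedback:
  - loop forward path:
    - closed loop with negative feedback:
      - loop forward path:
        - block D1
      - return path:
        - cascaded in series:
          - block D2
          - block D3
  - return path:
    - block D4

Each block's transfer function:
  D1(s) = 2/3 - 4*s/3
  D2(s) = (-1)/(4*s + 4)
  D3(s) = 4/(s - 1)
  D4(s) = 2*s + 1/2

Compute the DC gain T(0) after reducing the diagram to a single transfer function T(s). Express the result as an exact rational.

First reduce the diagram to T(s).

Step 1. combine D2, D3 in series, giving (-1)/(s^2 - 1)
Step 2. reduce the feedback loop with forward D1 and return (D2*D3), giving (-4*s^3 + 2*s^2 + 4*s - 2)/(3*s^2 + 4*s - 5)
Step 3. close the feedback loop around [D1/(1+D1*(D2*D3))], D4, giving (2*s^3 - s^2 - 2*s + 1)/(4*s^4 - s^3 - 6*s^2 - s + 3)
The step-3 result is T(s). Setting s = 0: T(0) = 1/3.

Answer: 1/3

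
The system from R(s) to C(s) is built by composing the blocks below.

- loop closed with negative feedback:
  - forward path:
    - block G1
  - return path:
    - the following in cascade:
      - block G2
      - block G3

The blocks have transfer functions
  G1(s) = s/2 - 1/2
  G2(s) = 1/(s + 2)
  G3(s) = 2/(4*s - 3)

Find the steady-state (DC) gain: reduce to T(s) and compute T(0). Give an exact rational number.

Step 1: series reduction of G2, G3; result 2/(4*s^2 + 5*s - 6)
Step 2: feedback reduction of G1, (G2*G3); result (4*s^3 + s^2 - 11*s + 6)/(8*s^2 + 12*s - 14)
That last expression is T(s); at s = 0 only the constant terms survive, so T(0) = 6/(-14) = -3/7.

Therefore the answer is -3/7.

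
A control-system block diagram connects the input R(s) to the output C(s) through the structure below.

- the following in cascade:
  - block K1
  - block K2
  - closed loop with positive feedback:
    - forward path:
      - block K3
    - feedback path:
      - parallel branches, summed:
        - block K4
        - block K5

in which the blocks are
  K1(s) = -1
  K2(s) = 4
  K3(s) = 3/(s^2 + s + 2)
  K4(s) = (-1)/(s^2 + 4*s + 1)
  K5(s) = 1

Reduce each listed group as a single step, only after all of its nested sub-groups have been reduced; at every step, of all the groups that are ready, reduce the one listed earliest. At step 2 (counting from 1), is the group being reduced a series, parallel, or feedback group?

Answer: feedback

Working:
Step 1 - parallel reduction of K4, K5
Step 2 - collapse the loop (K3 forward, (K4+K5) return)
Step 3 - series reduction of K1, K2, [K3/(1-K3*(K4+K5))]
At step 2 the group reduced is feedback.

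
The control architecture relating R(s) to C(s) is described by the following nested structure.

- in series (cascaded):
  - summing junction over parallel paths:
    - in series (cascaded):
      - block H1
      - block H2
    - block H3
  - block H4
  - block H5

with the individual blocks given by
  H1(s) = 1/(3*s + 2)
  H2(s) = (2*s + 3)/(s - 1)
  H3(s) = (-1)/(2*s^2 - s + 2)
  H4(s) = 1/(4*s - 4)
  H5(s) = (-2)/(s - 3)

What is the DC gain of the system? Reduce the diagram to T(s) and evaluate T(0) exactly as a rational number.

The answer is 1/3.

Reasoning:
(1) series reduction of H1, H2 -> (2*s + 3)/(3*s^2 - s - 2)
(2) combine (H1*H2), H3 in parallel -> (4*s^3 + s^2 + 2*s + 8)/(6*s^4 - 5*s^3 + 3*s^2 - 4)
(3) multiply ((H1*H2)+H3), H4, H5 (series) -> (-4*s^3 - s^2 - 2*s - 8)/(12*s^6 - 58*s^5 + 82*s^4 - 54*s^3 + 10*s^2 + 32*s - 24)
Evaluating the step-3 result (the overall T(s)) at s = 0 gives T(0) = -8/(-24) = 1/3.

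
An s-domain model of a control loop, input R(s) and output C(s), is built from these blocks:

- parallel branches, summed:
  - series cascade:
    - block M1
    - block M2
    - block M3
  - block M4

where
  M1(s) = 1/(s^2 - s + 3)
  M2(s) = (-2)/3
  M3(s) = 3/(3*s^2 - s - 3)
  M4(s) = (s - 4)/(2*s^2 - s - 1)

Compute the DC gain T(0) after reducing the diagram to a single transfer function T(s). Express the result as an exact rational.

First reduce the diagram to T(s).

Step 1. multiply M1, M2, M3 (series) gives (-2)/(3*s^4 - 4*s^3 + 7*s^2 - 9)
Step 2. reduce the parallel group (M1*M2*M3), M4 gives (3*s^5 - 16*s^4 + 23*s^3 - 32*s^2 - 7*s + 38)/(6*s^6 - 11*s^5 + 15*s^4 - 3*s^3 - 25*s^2 + 9*s + 9)
Evaluating the step-2 result (the overall T(s)) at s = 0 gives T(0) = 38/9.

Answer: 38/9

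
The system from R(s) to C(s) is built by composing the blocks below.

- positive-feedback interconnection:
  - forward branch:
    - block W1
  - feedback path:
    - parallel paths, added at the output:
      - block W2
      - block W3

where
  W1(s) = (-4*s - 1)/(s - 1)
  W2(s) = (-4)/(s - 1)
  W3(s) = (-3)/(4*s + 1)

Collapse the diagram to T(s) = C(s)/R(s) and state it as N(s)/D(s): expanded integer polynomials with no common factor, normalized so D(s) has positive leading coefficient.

Step 1. combine W2, W3 in parallel, giving (-19*s - 1)/(4*s^2 - 3*s - 1)
Step 2. apply the feedback formula to W1, (W2+W3), giving the overall T(s)

Therefore the answer is (-4*s^2 + 3*s + 1)/(s^2 - 21*s).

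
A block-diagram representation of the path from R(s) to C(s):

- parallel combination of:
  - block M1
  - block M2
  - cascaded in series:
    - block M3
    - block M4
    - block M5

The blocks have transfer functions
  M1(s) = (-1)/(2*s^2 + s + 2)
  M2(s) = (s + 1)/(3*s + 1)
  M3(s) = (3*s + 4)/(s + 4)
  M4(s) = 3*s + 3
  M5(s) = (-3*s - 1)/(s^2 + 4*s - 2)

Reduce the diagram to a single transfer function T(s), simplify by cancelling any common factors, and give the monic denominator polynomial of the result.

Step 1 - reduce the series chain M3, M4, M5 = (-27*s^3 - 72*s^2 - 57*s - 12)/(s^3 + 8*s^2 + 14*s - 8)
Step 2 - sum the parallel branches M1, M2, (M3*M4*M5) = (-160*s^6 - 548*s^5 - 839*s^4 - 888*s^3 - 619*s^2 - 184*s - 32)/(6*s^6 + 53*s^5 + 131*s^4 + 80*s^3 + 74*s^2 - 28*s - 16)
Step 2 gives the fully reduced T(s), with no common factor left to cancel. The denominator's leading coefficient is 6, so divide each of its coefficients by 6 to get the monic form.

Answer: s^6 + 53*s^5/6 + 131*s^4/6 + 40*s^3/3 + 37*s^2/3 - 14*s/3 - 8/3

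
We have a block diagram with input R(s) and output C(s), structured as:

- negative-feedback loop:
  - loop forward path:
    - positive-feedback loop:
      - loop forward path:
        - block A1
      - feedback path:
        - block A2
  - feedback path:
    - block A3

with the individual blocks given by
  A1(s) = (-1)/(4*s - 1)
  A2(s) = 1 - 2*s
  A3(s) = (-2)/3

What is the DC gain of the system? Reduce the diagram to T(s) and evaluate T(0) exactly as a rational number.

The answer is -3/2.

Reasoning:
Step 1 - apply the feedback formula to A1, A2: (-1)/(2*s)
Step 2 - feedback reduction of [A1/(1-A1*A2)], A3: (-3)/(6*s + 2)
Step 2 gives the overall T(s). Then T(0) = -3/2.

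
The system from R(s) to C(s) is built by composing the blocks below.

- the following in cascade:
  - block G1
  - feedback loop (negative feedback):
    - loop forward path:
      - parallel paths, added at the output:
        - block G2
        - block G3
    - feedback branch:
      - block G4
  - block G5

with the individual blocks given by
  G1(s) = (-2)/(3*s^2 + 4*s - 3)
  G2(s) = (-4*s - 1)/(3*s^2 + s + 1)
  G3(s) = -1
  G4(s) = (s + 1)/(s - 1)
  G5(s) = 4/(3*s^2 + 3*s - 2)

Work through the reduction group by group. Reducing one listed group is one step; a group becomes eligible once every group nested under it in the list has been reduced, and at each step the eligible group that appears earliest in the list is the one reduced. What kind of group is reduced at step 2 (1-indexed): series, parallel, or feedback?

Reducing step by step:

1. combine G2, G3 in parallel
2. close the feedback loop around (G2+G3), G4
3. cascade G1, [(G2+G3)/(1+(G2+G3)*G4)], G5
Step 2: feedback.

Answer: feedback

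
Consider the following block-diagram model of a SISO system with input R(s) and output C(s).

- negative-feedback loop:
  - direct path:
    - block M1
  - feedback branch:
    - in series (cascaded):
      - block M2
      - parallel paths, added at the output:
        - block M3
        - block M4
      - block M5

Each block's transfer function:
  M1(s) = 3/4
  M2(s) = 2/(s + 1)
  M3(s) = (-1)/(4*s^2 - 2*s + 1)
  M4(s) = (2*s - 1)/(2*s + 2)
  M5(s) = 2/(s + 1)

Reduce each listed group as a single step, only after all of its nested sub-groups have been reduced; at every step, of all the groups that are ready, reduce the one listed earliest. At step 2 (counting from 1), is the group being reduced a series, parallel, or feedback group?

[1] add M3, M4 (parallel)
[2] series reduction of M2, (M3+M4), M5
[3] feedback reduction of M1, (M2*(M3+M4)*M5)
Step 2 collapses a series group.

Answer: series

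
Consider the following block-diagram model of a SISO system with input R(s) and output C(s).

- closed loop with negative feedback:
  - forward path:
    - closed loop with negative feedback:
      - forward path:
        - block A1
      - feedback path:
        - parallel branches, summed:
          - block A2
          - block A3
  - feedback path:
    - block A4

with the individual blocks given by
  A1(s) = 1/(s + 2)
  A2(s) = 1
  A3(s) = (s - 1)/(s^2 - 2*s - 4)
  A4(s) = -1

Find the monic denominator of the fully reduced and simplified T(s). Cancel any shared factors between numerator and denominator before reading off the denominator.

[1] sum the parallel branches A2, A3, giving (s^2 - s - 5)/(s^2 - 2*s - 4)
[2] close the feedback loop around A1, (A2+A3), giving (s^2 - 2*s - 4)/(s^3 + s^2 - 9*s - 13)
[3] feedback reduction of [A1/(1+A1*(A2+A3))], A4, giving (s^2 - 2*s - 4)/(s^3 - 7*s - 9)
That last expression is T(s), already simplified, and its denominator is already monic.

Final answer: s^3 - 7*s - 9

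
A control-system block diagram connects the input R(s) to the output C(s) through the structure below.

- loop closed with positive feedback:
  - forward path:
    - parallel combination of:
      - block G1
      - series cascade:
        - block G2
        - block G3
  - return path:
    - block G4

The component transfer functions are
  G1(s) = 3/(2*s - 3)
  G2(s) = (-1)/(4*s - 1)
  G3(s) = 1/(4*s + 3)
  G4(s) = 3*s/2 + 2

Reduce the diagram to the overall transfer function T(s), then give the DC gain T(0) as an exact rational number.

Step 1. combine G2, G3 in series gives (-1)/(16*s^2 + 8*s - 3)
Step 2. combine G1, (G2*G3) in parallel gives (48*s^2 + 22*s - 6)/(32*s^3 - 32*s^2 - 30*s + 9)
Step 3. collapse the loop ((G1+(G2*G3)) forward, G4 return) gives (-48*s^2 - 22*s + 6)/(40*s^3 + 161*s^2 + 65*s - 21)
Step 3 gives the overall T(s). Then T(0) = 6/(-21) = -2/7.

Hence the answer: -2/7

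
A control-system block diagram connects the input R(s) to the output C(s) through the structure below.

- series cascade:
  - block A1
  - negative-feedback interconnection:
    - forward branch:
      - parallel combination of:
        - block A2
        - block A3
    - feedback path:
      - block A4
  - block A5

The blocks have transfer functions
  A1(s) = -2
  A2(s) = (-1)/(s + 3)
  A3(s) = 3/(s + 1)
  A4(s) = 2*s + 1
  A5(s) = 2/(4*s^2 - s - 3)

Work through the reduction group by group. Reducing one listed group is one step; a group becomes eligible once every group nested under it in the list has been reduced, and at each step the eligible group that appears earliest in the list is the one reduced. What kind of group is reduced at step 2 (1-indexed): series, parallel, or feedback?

(1) reduce the parallel group A2, A3
(2) reduce the feedback loop with forward (A2+A3) and return A4
(3) series reduction of A1, [(A2+A3)/(1+(A2+A3)*A4)], A5
So the answer for step 2 is feedback.

Therefore the answer is feedback.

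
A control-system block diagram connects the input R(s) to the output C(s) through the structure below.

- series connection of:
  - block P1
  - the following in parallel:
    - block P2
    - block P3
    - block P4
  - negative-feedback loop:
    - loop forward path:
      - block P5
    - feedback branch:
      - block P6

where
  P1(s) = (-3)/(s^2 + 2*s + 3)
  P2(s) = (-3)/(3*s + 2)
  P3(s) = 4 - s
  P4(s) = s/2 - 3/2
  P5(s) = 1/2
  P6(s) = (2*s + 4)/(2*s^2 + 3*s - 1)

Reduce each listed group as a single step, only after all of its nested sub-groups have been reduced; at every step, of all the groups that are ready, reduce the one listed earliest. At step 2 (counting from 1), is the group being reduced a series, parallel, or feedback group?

Step 1 - add P2, P3, P4 (parallel)
Step 2 - close the feedback loop around P5, P6
Step 3 - reduce the series chain P1, (P2+P3+P4), [P5/(1+P5*P6)]
So the answer for step 2 is feedback.

Answer: feedback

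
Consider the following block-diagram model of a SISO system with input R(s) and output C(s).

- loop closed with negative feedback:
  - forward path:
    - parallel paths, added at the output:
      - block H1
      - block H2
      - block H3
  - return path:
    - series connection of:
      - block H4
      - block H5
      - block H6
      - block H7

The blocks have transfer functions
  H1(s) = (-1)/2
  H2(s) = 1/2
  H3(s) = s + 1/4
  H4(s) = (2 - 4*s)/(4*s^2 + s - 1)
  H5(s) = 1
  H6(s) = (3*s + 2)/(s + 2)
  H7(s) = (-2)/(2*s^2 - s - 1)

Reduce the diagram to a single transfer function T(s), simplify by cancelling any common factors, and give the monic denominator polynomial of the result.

Step 1. parallel reduction of H1, H2, H3, giving s + 1/4
Step 2. combine H4, H5, H6, H7 in series, giving (24*s^2 + 4*s - 8)/(8*s^5 + 14*s^4 - 11*s^3 - 14*s^2 + s + 2)
Step 3. reduce the feedback loop with forward (H1+H2+H3) and return (H4*H5*H6*H7), giving (32*s^6 + 64*s^5 - 30*s^4 - 67*s^3 - 10*s^2 + 9*s + 2)/(32*s^5 + 56*s^4 + 52*s^3 - 16*s^2 - 24*s)
T(s) is the step-3 result (common factors already cancelled). Leading coefficient of the denominator: 32. Divide through by 32 for the monic polynomial.

Therefore the answer is s^5 + 7*s^4/4 + 13*s^3/8 - s^2/2 - 3*s/4.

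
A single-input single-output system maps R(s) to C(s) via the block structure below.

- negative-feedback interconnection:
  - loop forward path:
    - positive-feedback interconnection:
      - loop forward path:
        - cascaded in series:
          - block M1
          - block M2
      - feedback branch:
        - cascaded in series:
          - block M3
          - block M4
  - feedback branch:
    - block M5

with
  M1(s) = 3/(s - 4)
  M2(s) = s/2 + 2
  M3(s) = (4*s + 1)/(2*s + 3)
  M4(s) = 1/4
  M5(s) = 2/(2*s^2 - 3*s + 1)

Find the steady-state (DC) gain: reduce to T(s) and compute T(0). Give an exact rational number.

First reduce the diagram to T(s).

(1) multiply M1, M2 (series) = (3*s + 12)/(2*s - 8)
(2) combine M3, M4 in series = (4*s + 1)/(8*s + 12)
(3) apply the feedback formula to (M1*M2), (M3*M4) = (24*s^2 + 132*s + 144)/(4*s^2 - 91*s - 108)
(4) feedback reduction of [(M1*M2)/(1-(M1*M2)*(M3*M4))], M5 = (48*s^4 + 192*s^3 - 84*s^2 - 300*s + 144)/(8*s^4 - 194*s^3 + 109*s^2 + 497*s + 180)
DC gain: substitute s = 0 into T(s) from step 4: T(0) = 144/180 = 4/5.

Answer: 4/5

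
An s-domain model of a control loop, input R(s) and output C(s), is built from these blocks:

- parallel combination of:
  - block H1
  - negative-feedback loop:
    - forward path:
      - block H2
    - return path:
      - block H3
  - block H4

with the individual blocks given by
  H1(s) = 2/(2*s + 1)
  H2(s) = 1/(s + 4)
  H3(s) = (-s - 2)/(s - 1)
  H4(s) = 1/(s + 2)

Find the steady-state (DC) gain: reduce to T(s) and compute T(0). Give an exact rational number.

Reducing step by step:

1. apply the feedback formula to H2, H3; result (s - 1)/(s^2 + 2*s - 6)
2. reduce the parallel group H1, [H2/(1+H2*H3)], H4; result (6*s^3 + 16*s^2 - 17*s - 32)/(2*s^4 + 9*s^3 - 26*s - 12)
Step 2 gives the overall T(s). Then T(0) = -32/(-12) = 8/3.

Answer: 8/3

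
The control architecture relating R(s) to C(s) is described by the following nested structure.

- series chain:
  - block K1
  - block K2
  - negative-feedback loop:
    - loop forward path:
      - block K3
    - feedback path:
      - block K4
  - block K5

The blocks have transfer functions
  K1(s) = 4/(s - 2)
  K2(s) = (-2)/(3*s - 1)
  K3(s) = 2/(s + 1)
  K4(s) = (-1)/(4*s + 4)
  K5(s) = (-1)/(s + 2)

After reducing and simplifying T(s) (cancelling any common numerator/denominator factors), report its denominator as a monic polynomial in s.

Answer: s^5 + 5*s^4/3 - 25*s^3/6 - 41*s^2/6 + 2*s/3 + 2/3

Working:
(1) close the feedback loop around K3, K4 -> (4*s + 4)/(2*s^2 + 4*s + 1)
(2) cascade K1, K2, [K3/(1+K3*K4)], K5 -> (32*s + 32)/(6*s^5 + 10*s^4 - 25*s^3 - 41*s^2 + 4*s + 4)
That last expression is T(s), already simplified. Scaling its denominator by 1/6 (the reciprocal of the leading coefficient) yields the monic denominator.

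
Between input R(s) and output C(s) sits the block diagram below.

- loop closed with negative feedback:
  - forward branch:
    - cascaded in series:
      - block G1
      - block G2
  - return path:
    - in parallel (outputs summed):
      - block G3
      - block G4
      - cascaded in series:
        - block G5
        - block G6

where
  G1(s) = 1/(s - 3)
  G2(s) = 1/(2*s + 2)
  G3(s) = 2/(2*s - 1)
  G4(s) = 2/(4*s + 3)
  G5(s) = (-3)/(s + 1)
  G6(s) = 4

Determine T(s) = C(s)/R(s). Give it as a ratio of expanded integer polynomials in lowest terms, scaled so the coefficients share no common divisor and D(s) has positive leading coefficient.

(1) cascade G1, G2 gives 1/(2*s^2 - 4*s - 6)
(2) series reduction of G5, G6 gives (-12)/(s + 1)
(3) sum the parallel branches G3, G4, (G5*G6) gives (-84*s^2 - 8*s + 40)/(8*s^3 + 10*s^2 - s - 3)
(4) collapse the loop ((G1*G2) forward, (G3+G4+(G5*G6)) return) - this is the overall T(s), already in the required normalized form

Final answer: (8*s^3 + 10*s^2 - s - 3)/(16*s^5 - 12*s^4 - 90*s^3 - 146*s^2 + 10*s + 58)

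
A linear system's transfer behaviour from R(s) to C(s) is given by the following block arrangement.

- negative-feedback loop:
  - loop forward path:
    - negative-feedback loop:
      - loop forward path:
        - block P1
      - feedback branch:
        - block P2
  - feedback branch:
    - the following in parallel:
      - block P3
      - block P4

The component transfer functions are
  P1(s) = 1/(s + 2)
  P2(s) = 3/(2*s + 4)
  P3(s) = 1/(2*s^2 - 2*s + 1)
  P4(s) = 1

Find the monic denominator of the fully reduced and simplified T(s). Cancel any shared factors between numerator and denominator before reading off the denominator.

1. apply the feedback formula to P1, P2; result (2*s + 4)/(2*s^2 + 8*s + 11)
2. reduce the parallel group P3, P4; result (2*s^2 - 2*s + 2)/(2*s^2 - 2*s + 1)
3. reduce the feedback loop with forward [P1/(1+P1*P2)] and return (P3+P4); result (4*s^3 + 4*s^2 - 6*s + 4)/(4*s^4 + 16*s^3 + 12*s^2 - 18*s + 19)
No further cancellation is possible in the step-3 result, so that is T(s). Its denominator becomes monic after dividing by the leading coefficient 4.

Hence the answer: s^4 + 4*s^3 + 3*s^2 - 9*s/2 + 19/4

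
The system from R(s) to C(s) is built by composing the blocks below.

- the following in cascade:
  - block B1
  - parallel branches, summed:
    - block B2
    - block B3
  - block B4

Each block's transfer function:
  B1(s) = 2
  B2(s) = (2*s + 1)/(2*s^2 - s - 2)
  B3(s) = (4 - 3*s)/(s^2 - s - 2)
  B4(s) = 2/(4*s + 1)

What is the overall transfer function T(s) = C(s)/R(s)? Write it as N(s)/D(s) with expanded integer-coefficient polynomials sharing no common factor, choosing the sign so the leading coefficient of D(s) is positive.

First reduce the diagram to T(s).

Step 1 - parallel reduction of B2, B3: (-4*s^3 + 10*s^2 - 3*s - 10)/(2*s^4 - 3*s^3 - 5*s^2 + 4*s + 4)
Step 2 - combine B1, (B2+B3), B4 in series: this yields T(s), and no further normalization is needed

Answer: (-16*s^3 + 40*s^2 - 12*s - 40)/(8*s^5 - 10*s^4 - 23*s^3 + 11*s^2 + 20*s + 4)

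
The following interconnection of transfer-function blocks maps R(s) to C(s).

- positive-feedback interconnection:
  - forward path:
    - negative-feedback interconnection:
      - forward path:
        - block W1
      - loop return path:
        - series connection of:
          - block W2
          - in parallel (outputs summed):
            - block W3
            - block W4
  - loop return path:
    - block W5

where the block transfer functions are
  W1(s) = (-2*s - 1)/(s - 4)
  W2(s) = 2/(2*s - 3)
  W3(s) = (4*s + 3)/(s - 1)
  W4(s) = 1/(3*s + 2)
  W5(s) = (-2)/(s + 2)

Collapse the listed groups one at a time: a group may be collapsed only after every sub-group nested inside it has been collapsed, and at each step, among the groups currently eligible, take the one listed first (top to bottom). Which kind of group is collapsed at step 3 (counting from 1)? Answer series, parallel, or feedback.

Answer: feedback

Working:
Step 1 - add W3, W4 (parallel)
Step 2 - multiply W2, (W3+W4) (series)
Step 3 - apply the feedback formula to W1, (W2*(W3+W4))
Step 4 - apply the feedback formula to [W1/(1+W1*(W2*(W3+W4)))], W5
So the answer for step 3 is feedback.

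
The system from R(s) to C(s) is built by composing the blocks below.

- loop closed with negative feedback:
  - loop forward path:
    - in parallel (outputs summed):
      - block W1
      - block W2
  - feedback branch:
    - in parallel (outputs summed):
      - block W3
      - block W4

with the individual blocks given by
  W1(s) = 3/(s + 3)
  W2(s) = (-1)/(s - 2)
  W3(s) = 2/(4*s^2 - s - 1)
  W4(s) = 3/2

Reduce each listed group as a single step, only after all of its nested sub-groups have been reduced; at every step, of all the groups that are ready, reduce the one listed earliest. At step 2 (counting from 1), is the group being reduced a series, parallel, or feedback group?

Step 1 - parallel reduction of W1, W2
Step 2 - parallel reduction of W3, W4
Step 3 - reduce the feedback loop with forward (W1+W2) and return (W3+W4)
The group at step 2 is a parallel group.

Therefore the answer is parallel.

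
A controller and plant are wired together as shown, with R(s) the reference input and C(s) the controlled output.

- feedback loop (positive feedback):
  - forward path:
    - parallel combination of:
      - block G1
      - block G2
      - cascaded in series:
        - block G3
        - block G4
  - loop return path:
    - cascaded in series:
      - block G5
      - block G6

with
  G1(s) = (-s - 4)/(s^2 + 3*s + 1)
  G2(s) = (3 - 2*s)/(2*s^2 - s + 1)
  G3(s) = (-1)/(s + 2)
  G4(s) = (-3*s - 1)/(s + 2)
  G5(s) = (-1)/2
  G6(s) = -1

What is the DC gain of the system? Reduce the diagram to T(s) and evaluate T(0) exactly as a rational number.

1. multiply G3, G4 (series) -> (3*s + 1)/(s^2 + 4*s + 4)
2. parallel reduction of G1, G2, (G3*G4) -> (2*s^5 - 9*s^4 - 41*s^3 + 5*s^2 + 41*s - 3)/(2*s^6 + 13*s^5 + 28*s^4 + 22*s^3 + 9*s^2 + 12*s + 4)
3. multiply G5, G6 (series) -> 1/2
4. feedback reduction of (G1+G2+(G3*G4)), (G5*G6) -> (4*s^5 - 18*s^4 - 82*s^3 + 10*s^2 + 82*s - 6)/(4*s^6 + 24*s^5 + 65*s^4 + 85*s^3 + 13*s^2 - 17*s + 11)
Step 4 gives the overall T(s). Then T(0) = -6/11.

Answer: -6/11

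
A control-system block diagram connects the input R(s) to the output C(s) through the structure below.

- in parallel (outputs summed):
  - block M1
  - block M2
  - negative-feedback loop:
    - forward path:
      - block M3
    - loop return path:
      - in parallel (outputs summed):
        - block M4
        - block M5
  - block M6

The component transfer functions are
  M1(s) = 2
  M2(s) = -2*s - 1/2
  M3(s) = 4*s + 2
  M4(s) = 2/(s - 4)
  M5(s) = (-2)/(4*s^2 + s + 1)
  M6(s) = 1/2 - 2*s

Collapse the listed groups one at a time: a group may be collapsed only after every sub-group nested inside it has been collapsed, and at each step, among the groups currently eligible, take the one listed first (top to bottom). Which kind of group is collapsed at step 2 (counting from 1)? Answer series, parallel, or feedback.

Answer: feedback

Working:
Step 1 - combine M4, M5 in parallel
Step 2 - feedback reduction of M3, (M4+M5)
Step 3 - combine M1, M2, [M3/(1+M3*(M4+M5))], M6 in parallel
Step 2 collapses a feedback group.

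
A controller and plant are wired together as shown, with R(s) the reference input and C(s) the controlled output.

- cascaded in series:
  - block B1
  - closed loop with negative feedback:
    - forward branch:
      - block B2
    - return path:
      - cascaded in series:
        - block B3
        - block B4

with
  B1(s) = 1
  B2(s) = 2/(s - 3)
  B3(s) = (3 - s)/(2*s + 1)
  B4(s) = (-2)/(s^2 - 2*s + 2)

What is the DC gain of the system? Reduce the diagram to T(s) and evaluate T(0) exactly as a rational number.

Step 1 - cascade B3, B4 gives (2*s - 6)/(2*s^3 - 3*s^2 + 2*s + 2)
Step 2 - close the feedback loop around B2, (B3*B4) gives (4*s^3 - 6*s^2 + 4*s + 4)/(2*s^4 - 9*s^3 + 11*s^2 - 18)
Step 3 - reduce the series chain B1, [B2/(1+B2*(B3*B4))] gives (4*s^3 - 6*s^2 + 4*s + 4)/(2*s^4 - 9*s^3 + 11*s^2 - 18)
DC gain: substitute s = 0 into T(s) from step 3: T(0) = 4/(-18) = -2/9.

Answer: -2/9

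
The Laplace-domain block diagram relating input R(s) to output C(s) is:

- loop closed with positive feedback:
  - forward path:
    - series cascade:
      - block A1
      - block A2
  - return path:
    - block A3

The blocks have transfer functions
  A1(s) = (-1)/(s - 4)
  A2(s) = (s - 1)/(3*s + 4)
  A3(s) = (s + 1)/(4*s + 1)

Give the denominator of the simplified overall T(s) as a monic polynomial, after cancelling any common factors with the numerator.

First reduce the diagram to T(s).

Step 1: combine A1, A2 in series gives (1 - s)/(3*s^2 - 8*s - 16)
Step 2: reduce the feedback loop with forward (A1*A2) and return A3 gives (-4*s^2 + 3*s + 1)/(12*s^3 - 28*s^2 - 72*s - 17)
T(s) is the step-2 result (common factors already cancelled). Leading coefficient of the denominator: 12. Divide through by 12 for the monic polynomial.

Answer: s^3 - 7*s^2/3 - 6*s - 17/12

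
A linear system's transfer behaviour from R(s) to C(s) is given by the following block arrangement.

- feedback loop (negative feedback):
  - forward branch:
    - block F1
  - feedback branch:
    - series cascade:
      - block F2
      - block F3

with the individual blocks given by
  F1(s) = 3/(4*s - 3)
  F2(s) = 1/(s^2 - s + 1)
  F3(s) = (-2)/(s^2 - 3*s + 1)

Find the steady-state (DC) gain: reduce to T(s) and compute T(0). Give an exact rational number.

The answer is -1/3.

Reasoning:
(1) cascade F2, F3 = (-2)/(s^4 - 4*s^3 + 5*s^2 - 4*s + 1)
(2) reduce the feedback loop with forward F1 and return (F2*F3) = (3*s^4 - 12*s^3 + 15*s^2 - 12*s + 3)/(4*s^5 - 19*s^4 + 32*s^3 - 31*s^2 + 16*s - 9)
Evaluating the step-2 result (the overall T(s)) at s = 0 gives T(0) = 3/(-9) = -1/3.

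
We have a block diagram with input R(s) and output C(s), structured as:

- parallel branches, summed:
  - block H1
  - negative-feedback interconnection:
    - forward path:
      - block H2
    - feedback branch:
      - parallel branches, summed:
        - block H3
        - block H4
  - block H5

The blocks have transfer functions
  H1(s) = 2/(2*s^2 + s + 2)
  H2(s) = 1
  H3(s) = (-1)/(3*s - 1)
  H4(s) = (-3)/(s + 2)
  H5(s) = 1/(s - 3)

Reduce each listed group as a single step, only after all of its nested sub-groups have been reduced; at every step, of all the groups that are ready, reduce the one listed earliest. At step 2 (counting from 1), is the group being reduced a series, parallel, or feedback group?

Step 1. add H3, H4 (parallel)
Step 2. feedback reduction of H2, (H3+H4)
Step 3. reduce the parallel group H1, [H2/(1+H2*(H3+H4))], H5
So the answer for step 2 is feedback.

Answer: feedback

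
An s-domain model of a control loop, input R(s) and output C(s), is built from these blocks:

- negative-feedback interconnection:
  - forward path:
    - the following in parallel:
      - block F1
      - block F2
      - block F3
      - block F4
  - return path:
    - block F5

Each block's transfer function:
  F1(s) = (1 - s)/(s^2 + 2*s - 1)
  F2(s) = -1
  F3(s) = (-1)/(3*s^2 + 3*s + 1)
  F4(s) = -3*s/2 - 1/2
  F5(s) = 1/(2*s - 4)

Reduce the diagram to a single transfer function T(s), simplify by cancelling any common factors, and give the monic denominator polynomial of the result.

Answer: s^5 - 8*s^4 - 101*s^3/3 - 47*s^2/3 + 10*s/3 + 5

Working:
Step 1 - combine F1, F2, F3, F4 in parallel = (-9*s^5 - 36*s^4 - 45*s^3 - 11*s^2 + 6*s + 7)/(6*s^4 + 18*s^3 + 8*s^2 - 2*s - 2)
Step 2 - close the feedback loop around (F1+F2+F3+F4), F5 = (-18*s^6 - 36*s^5 + 54*s^4 + 158*s^3 + 56*s^2 - 10*s - 28)/(3*s^5 - 24*s^4 - 101*s^3 - 47*s^2 + 10*s + 15)
Step 2 gives the fully reduced T(s), with no common factor left to cancel. The denominator's leading coefficient is 3, so divide each of its coefficients by 3 to get the monic form.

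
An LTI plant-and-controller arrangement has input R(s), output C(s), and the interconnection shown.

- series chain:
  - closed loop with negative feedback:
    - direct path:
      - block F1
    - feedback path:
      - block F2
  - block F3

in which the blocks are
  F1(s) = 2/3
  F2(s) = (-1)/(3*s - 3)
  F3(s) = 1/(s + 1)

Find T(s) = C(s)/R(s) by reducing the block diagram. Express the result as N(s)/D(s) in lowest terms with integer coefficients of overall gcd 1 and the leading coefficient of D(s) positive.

[1] close the feedback loop around F1, F2 = (6*s - 6)/(9*s - 11)
[2] combine [F1/(1+F1*F2)], F3 in series, which is the overall transfer function T(s) = C(s)/R(s) in lowest terms

Therefore the answer is (6*s - 6)/(9*s^2 - 2*s - 11).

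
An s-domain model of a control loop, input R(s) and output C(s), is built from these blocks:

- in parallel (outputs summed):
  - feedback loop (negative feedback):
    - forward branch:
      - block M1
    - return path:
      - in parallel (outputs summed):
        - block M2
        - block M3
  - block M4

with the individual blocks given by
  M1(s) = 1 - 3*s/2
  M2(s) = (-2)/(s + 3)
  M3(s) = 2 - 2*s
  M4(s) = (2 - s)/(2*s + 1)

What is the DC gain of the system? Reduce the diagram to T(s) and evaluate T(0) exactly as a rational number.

Step 1: reduce the parallel group M2, M3; result (-2*s^2 - 4*s + 4)/(s + 3)
Step 2: reduce the feedback loop with forward M1 and return (M2+M3); result (-3*s^2 - 7*s + 6)/(6*s^3 + 8*s^2 - 18*s + 14)
Step 3: sum the parallel branches [M1/(1+M1*(M2+M3))], M4; result (-6*s^4 - 2*s^3 + 17*s^2 - 45*s + 34)/(12*s^4 + 22*s^3 - 28*s^2 + 10*s + 14)
The step-3 result is T(s). Setting s = 0: T(0) = 34/14 = 17/7.

Hence the answer: 17/7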